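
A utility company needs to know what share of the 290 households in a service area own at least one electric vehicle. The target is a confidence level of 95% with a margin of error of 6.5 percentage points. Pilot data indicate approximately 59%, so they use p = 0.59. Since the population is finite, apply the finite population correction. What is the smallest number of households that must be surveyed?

126

For 95% confidence, z = 1.960.
Unadjusted: n₀ = 1.960² × 0.59 × 0.41 / 0.065² ≈ 219.95, so n₀ = 220.
Finite population correction with N = 290: n = n₀ / (1 + (n₀−1)/N) = 220 / (1 + 219/290) = 220 / 1.7552 ≈ 125.34.
Rounding up, n = 126.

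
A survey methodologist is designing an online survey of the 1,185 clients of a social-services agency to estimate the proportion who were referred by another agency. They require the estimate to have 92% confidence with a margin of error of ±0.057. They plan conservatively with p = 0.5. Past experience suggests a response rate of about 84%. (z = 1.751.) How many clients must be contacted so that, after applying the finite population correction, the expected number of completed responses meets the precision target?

235

Completed interviews needed (unadjusted): n₀ = 1.751² × 0.2500 / 0.057² ≈ 235.92 → 236.
FPC for N = 1,185: n = 236 / (1 + 235/1185) = 236 / 1.1983 ≈ 196.94 → 197.
At an 84% response rate, contacts needed = 197 / 0.84 ≈ 234.52 → 235.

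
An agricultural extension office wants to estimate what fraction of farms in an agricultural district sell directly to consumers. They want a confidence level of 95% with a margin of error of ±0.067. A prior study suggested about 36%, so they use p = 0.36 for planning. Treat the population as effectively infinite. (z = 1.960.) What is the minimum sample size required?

198

With p = 0.36, p(1−p) = 0.2304.
n = z²·p(1−p)/E² = 1.960² × 0.2304 / 0.067² = 3.8416 × 0.2304 / 0.004489 ≈ 197.17.
Rounding up gives n = 198.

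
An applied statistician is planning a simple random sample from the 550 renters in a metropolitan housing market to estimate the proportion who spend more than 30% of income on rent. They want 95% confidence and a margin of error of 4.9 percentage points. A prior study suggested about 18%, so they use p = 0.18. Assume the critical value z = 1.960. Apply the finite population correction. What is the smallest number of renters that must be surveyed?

166

Unadjusted: n₀ = 1.960² × 0.18 × 0.82 / 0.049² ≈ 236.16, so n₀ = 237.
Finite population correction with N = 550: n = n₀ / (1 + (n₀−1)/N) = 237 / (1 + 236/550) = 237 / 1.4291 ≈ 165.84.
Rounding up, n = 166.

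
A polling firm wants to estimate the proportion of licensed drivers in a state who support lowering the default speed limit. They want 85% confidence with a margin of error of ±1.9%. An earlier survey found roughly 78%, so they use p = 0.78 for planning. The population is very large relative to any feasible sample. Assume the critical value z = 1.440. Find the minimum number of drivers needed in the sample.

With p = 0.78, p(1−p) = 0.1716.
n = z²·p(1−p)/E² = 1.440² × 0.1716 / 0.019² = 2.0736 × 0.1716 / 0.000361 ≈ 985.68.
Rounding up gives n = 986.

986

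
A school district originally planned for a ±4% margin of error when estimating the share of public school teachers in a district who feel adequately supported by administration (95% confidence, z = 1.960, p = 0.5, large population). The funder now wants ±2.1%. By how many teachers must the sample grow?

1577

At ±4%: n = 1.960² × 0.2500 / 0.040² ≈ 600.25 → 601.
At ±2.1%: n = 1.960² × 0.2500 / 0.021² ≈ 2177.78 → 2178.
Additional respondents: 2178 − 601 = 1577.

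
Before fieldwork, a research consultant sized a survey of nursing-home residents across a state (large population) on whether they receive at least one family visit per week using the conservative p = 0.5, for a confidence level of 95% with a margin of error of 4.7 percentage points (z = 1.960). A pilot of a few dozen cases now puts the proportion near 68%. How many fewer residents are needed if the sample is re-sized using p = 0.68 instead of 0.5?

56

Conservative (p = 0.5): n = 1.960² × 0.25 / 0.047² ≈ 434.77 → 435.
Using p = 0.68: p(1−p) = 0.2176, so n = 1.960² × 0.2176 / 0.047² ≈ 378.42 → 379.
Reduction: 435 − 379 = 56.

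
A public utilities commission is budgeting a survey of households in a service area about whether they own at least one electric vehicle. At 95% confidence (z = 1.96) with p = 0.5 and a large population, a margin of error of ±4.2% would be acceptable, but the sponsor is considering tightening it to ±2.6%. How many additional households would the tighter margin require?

At ±4.2%: n = 1.96² × 0.2500 / 0.042² ≈ 544.44 → 545.
At ±2.6%: n = 1.96² × 0.2500 / 0.026² ≈ 1420.71 → 1421.
Additional respondents: 1421 − 545 = 876.

876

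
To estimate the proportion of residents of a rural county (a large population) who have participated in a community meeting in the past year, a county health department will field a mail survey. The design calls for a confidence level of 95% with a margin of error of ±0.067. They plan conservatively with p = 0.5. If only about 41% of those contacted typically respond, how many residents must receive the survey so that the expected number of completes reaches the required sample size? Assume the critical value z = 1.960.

Completed interviews needed: n₀ = 1.960² × 0.2500 / 0.067² ≈ 213.95 → 214.
At a 41% response rate, contacts needed = 214 / 0.41 ≈ 521.95 → 522.

522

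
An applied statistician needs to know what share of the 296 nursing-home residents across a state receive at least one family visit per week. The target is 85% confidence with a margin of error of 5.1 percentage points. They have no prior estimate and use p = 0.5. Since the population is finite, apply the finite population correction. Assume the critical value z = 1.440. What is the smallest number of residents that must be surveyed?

120

Unadjusted: n₀ = 1.440² × 0.50 × 0.50 / 0.051² ≈ 199.31, so n₀ = 200.
Finite population correction with N = 296: n = n₀ / (1 + (n₀−1)/N) = 200 / (1 + 199/296) = 200 / 1.6723 ≈ 119.60.
Rounding up, n = 120.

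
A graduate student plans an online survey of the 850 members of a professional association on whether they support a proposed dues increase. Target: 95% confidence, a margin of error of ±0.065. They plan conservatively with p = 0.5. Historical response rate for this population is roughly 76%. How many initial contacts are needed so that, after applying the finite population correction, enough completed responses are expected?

237

For 95% confidence, z = 1.960.
Completed interviews needed (unadjusted): n₀ = 1.960² × 0.2500 / 0.065² ≈ 227.31 → 228.
FPC for N = 850: n = 228 / (1 + 227/850) = 228 / 1.2671 ≈ 179.94 → 180.
At a 76% response rate, contacts needed = 180 / 0.76 ≈ 236.84 → 237.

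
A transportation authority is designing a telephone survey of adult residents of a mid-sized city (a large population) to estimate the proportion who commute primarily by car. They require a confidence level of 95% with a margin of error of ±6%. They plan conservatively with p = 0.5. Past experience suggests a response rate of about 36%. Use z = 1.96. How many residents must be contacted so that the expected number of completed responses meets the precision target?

742

Completed interviews needed: n₀ = 1.96² × 0.2500 / 0.060² ≈ 266.78 → 267.
At a 36% response rate, contacts needed = 267 / 0.36 ≈ 741.67 → 742.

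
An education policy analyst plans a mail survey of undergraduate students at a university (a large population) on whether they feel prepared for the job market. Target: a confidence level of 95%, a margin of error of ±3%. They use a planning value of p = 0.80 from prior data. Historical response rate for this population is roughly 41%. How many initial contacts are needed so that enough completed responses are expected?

1666

For 95% confidence, z = 1.960.
Completed interviews needed: n₀ = 1.960² × 0.1600 / 0.030² ≈ 682.95 → 683.
At a 41% response rate, contacts needed = 683 / 0.41 ≈ 1665.85 → 1666.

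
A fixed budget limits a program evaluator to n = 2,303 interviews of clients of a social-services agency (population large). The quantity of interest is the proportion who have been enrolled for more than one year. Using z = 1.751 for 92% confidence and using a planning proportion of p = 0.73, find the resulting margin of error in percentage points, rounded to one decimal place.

SE(p̂) = √[p(1−p)/n] = √[0.1971/2303] = 0.00925.
E = z × SE = 1.751 × 0.00925 = 0.01620, or 1.6 percentage points.

1.6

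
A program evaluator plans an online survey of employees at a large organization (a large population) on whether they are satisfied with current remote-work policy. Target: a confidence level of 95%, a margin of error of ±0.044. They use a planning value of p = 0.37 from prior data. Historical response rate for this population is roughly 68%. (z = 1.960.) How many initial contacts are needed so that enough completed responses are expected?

Completed interviews needed: n₀ = 1.960² × 0.2331 / 0.044² ≈ 462.54 → 463.
At a 68% response rate, contacts needed = 463 / 0.68 ≈ 680.88 → 681.

681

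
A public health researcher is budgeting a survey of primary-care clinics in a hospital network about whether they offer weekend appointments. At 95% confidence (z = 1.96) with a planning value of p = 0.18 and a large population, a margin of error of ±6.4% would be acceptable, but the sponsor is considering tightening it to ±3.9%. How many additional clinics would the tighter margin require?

At ±6.4%: n = 1.96² × 0.1476 / 0.064² ≈ 138.43 → 139.
At ±3.9%: n = 1.96² × 0.1476 / 0.039² ≈ 372.79 → 373.
Additional respondents: 373 − 139 = 234.

234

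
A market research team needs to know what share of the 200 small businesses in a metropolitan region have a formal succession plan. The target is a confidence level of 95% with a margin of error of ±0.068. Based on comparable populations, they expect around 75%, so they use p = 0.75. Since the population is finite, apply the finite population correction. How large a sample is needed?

For 95% confidence, z = 1.960.
Unadjusted: n₀ = 1.960² × 0.75 × 0.25 / 0.068² ≈ 155.77, so n₀ = 156.
Finite population correction with N = 200: n = n₀ / (1 + (n₀−1)/N) = 156 / (1 + 155/200) = 156 / 1.7750 ≈ 87.89.
Rounding up, n = 88.

88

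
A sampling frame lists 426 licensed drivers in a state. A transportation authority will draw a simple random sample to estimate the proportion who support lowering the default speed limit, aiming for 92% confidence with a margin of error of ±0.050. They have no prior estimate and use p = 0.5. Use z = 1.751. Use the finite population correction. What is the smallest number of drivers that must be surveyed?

179

Unadjusted: n₀ = 1.751² × 0.50 × 0.50 / 0.050² ≈ 306.60, so n₀ = 307.
Finite population correction with N = 426: n = n₀ / (1 + (n₀−1)/N) = 307 / (1 + 306/426) = 307 / 1.7183 ≈ 178.66.
Rounding up, n = 179.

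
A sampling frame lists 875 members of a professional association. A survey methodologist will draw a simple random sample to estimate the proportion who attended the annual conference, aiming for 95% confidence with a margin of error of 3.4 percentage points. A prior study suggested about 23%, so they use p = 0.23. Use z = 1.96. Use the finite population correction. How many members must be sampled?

353

Unadjusted: n₀ = 1.96² × 0.23 × 0.77 / 0.034² ≈ 588.54, so n₀ = 589.
Finite population correction with N = 875: n = n₀ / (1 + (n₀−1)/N) = 589 / (1 + 588/875) = 589 / 1.6720 ≈ 352.27.
Rounding up, n = 353.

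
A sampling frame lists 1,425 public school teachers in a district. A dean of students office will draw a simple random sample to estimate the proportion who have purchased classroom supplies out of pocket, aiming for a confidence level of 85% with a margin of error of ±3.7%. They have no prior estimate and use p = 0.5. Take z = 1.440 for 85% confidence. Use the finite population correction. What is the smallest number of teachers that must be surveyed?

Unadjusted: n₀ = 1.440² × 0.50 × 0.50 / 0.037² ≈ 378.67, so n₀ = 379.
Finite population correction with N = 1,425: n = n₀ / (1 + (n₀−1)/N) = 379 / (1 + 378/1425) = 379 / 1.2653 ≈ 299.54.
Rounding up, n = 300.

300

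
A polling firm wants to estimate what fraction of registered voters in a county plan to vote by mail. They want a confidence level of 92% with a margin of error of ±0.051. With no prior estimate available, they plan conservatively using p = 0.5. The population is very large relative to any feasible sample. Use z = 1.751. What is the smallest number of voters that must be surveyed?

With p = 0.5, p(1−p) = 0.25.
n = z²·p(1−p)/E² = 1.751² × 0.2500 / 0.051² = 3.0660 × 0.2500 / 0.002601 ≈ 294.69.
Rounding up gives n = 295.

295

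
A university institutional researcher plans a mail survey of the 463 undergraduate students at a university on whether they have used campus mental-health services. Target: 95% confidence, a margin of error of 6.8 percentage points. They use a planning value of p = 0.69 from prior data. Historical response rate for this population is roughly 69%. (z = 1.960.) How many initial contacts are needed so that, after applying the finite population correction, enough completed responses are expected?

187

Completed interviews needed (unadjusted): n₀ = 1.960² × 0.2139 / 0.068² ≈ 177.71 → 178.
FPC for N = 463: n = 178 / (1 + 177/463) = 178 / 1.3823 ≈ 128.77 → 129.
At a 69% response rate, contacts needed = 129 / 0.69 ≈ 186.96 → 187.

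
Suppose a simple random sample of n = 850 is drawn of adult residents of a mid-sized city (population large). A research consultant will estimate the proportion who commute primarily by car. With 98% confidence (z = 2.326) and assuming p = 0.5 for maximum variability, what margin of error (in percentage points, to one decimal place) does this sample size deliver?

SE(p̂) = √[p(1−p)/n] = √[0.2500/850] = 0.01715.
E = z × SE = 2.326 × 0.01715 = 0.03989, or 4.0 percentage points.

4.0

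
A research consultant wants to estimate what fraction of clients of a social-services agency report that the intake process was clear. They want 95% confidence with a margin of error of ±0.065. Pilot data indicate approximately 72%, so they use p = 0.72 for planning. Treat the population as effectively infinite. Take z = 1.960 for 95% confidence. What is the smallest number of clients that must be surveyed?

184

With p = 0.72, p(1−p) = 0.2016.
n = z²·p(1−p)/E² = 1.960² × 0.2016 / 0.065² = 3.8416 × 0.2016 / 0.004225 ≈ 183.31.
Rounding up gives n = 184.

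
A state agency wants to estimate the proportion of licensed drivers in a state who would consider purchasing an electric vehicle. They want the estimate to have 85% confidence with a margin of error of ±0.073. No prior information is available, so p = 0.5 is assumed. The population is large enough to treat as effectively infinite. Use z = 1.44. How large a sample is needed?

With p = 0.5, p(1−p) = 0.25.
n = z²·p(1−p)/E² = 1.44² × 0.2500 / 0.073² = 2.0736 × 0.2500 / 0.005329 ≈ 97.28.
Rounding up gives n = 98.

98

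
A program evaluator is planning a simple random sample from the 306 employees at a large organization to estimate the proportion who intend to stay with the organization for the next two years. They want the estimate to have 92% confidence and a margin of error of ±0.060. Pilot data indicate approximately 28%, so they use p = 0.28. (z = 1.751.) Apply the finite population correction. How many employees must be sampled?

111

Unadjusted: n₀ = 1.751² × 0.28 × 0.72 / 0.060² ≈ 171.70, so n₀ = 172.
Finite population correction with N = 306: n = n₀ / (1 + (n₀−1)/N) = 172 / (1 + 171/306) = 172 / 1.5588 ≈ 110.34.
Rounding up, n = 111.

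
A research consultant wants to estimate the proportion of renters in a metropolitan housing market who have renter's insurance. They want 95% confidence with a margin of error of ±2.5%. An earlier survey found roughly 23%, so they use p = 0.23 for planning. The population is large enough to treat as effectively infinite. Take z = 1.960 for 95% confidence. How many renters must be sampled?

1089

With p = 0.23, p(1−p) = 0.1771.
n = z²·p(1−p)/E² = 1.960² × 0.1771 / 0.025² = 3.8416 × 0.1771 / 0.000625 ≈ 1088.56.
Rounding up gives n = 1089.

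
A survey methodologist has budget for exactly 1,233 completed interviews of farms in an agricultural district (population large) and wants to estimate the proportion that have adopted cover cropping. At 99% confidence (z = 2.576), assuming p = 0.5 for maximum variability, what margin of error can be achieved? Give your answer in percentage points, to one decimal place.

3.7

SE(p̂) = √[p(1−p)/n] = √[0.2500/1233] = 0.01424.
E = z × SE = 2.576 × 0.01424 = 0.03668, or 3.7 percentage points.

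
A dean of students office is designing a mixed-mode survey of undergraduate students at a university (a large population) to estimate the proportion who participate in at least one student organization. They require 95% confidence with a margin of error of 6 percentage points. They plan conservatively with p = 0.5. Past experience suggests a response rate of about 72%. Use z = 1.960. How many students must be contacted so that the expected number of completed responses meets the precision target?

Completed interviews needed: n₀ = 1.960² × 0.2500 / 0.060² ≈ 266.78 → 267.
At a 72% response rate, contacts needed = 267 / 0.72 ≈ 370.83 → 371.

371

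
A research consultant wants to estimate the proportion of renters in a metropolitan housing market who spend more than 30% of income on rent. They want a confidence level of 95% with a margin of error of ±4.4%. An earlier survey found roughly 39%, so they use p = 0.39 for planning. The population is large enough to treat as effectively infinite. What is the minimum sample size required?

For 95% confidence, z = 1.960.
With p = 0.39, p(1−p) = 0.2379.
n = z²·p(1−p)/E² = 1.960² × 0.2379 / 0.044² = 3.8416 × 0.2379 / 0.001936 ≈ 472.06.
Rounding up gives n = 473.

473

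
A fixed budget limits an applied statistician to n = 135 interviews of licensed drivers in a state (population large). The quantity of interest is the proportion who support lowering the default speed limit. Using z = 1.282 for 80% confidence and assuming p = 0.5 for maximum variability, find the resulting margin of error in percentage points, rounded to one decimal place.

5.5

SE(p̂) = √[p(1−p)/n] = √[0.2500/135] = 0.04303.
E = z × SE = 1.282 × 0.04303 = 0.05517, or 5.5 percentage points.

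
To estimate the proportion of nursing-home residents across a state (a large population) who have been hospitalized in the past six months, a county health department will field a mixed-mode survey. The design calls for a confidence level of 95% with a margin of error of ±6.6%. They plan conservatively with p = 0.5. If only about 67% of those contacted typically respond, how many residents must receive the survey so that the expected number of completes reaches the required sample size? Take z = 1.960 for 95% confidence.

330

Completed interviews needed: n₀ = 1.960² × 0.2500 / 0.066² ≈ 220.48 → 221.
At a 67% response rate, contacts needed = 221 / 0.67 ≈ 329.85 → 330.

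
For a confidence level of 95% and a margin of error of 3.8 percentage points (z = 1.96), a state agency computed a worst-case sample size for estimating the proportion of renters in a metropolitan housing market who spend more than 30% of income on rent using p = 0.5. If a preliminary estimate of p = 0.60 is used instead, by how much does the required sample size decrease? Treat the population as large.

27

Conservative (p = 0.5): n = 1.96² × 0.25 / 0.038² ≈ 665.10 → 666.
Using p = 0.60: p(1−p) = 0.2400, so n = 1.96² × 0.2400 / 0.038² ≈ 638.49 → 639.
Reduction: 666 − 639 = 27.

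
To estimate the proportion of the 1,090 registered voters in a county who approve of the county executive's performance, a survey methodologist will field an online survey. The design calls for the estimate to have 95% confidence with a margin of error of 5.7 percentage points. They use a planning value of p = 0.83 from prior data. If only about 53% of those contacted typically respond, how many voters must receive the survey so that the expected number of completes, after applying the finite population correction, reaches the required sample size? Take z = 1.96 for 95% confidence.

274

Completed interviews needed (unadjusted): n₀ = 1.96² × 0.1411 / 0.057² ≈ 166.84 → 167.
FPC for N = 1,090: n = 167 / (1 + 166/1090) = 167 / 1.1523 ≈ 144.93 → 145.
At a 53% response rate, contacts needed = 145 / 0.53 ≈ 273.58 → 274.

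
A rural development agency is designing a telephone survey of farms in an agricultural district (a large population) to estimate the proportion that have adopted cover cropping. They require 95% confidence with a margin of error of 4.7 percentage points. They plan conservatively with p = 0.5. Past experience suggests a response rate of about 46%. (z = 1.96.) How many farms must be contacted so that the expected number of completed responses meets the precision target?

Completed interviews needed: n₀ = 1.96² × 0.2500 / 0.047² ≈ 434.77 → 435.
At a 46% response rate, contacts needed = 435 / 0.46 ≈ 945.65 → 946.

946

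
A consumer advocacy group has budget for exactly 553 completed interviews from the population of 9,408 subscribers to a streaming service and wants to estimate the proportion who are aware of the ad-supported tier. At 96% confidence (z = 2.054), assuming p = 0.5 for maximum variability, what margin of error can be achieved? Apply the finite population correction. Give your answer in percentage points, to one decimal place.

Finite-population factor: (N−n)/(N−1) = (9408−553)/(9408−1) = 0.9413.
SE(p̂) = √[p(1−p)/n · (N−n)/(N−1)] = √[0.2500/553 × 0.9413] = 0.02063.
E = z × SE = 2.054 × 0.02063 = 0.04237 ≈ 4.2 percentage points.

4.2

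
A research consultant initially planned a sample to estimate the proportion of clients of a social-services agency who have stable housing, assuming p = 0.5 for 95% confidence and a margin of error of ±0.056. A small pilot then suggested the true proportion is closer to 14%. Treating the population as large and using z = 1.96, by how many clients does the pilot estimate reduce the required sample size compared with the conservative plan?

159

Conservative (p = 0.5): n = 1.96² × 0.25 / 0.056² ≈ 306.25 → 307.
Using p = 0.14: p(1−p) = 0.1204, so n = 1.96² × 0.1204 / 0.056² ≈ 147.49 → 148.
Reduction: 307 − 148 = 159.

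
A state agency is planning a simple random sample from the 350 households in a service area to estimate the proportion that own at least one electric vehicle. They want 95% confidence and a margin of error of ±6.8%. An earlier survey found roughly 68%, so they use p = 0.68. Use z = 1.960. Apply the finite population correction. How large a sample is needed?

Unadjusted: n₀ = 1.960² × 0.68 × 0.32 / 0.068² ≈ 180.78, so n₀ = 181.
Finite population correction with N = 350: n = n₀ / (1 + (n₀−1)/N) = 181 / (1 + 180/350) = 181 / 1.5143 ≈ 119.53.
Rounding up, n = 120.

120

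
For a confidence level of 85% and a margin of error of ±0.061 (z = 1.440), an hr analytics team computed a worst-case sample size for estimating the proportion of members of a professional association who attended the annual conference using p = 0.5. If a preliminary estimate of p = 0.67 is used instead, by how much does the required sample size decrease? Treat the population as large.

16

Conservative (p = 0.5): n = 1.440² × 0.25 / 0.061² ≈ 139.32 → 140.
Using p = 0.67: p(1−p) = 0.2211, so n = 1.440² × 0.2211 / 0.061² ≈ 123.21 → 124.
Reduction: 140 − 124 = 16.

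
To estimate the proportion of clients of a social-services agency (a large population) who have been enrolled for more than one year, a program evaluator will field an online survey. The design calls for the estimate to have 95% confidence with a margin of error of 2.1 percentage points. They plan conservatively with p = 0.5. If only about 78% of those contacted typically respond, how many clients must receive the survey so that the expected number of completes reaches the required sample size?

2793

For 95% confidence, z = 1.96.
Completed interviews needed: n₀ = 1.96² × 0.2500 / 0.021² ≈ 2177.78 → 2178.
At a 78% response rate, contacts needed = 2178 / 0.78 ≈ 2792.31 → 2793.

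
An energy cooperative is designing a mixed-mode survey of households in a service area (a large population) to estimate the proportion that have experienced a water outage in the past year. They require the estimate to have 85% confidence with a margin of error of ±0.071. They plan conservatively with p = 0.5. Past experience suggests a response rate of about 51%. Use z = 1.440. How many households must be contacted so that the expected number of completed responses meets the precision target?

202

Completed interviews needed: n₀ = 1.440² × 0.2500 / 0.071² ≈ 102.84 → 103.
At a 51% response rate, contacts needed = 103 / 0.51 ≈ 201.96 → 202.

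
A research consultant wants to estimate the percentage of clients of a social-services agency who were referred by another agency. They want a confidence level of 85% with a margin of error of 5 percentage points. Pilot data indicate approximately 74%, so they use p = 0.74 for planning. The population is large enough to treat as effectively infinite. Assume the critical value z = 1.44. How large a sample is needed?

160

With p = 0.74, p(1−p) = 0.1924.
n = z²·p(1−p)/E² = 1.44² × 0.1924 / 0.050² = 2.0736 × 0.1924 / 0.002500 ≈ 159.58.
Rounding up gives n = 160.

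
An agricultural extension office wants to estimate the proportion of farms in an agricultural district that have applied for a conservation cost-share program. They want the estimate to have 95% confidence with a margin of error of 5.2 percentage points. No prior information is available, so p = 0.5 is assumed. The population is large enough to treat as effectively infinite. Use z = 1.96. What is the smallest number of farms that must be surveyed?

356

With p = 0.5, p(1−p) = 0.25.
n = z²·p(1−p)/E² = 1.96² × 0.2500 / 0.052² = 3.8416 × 0.2500 / 0.002704 ≈ 355.18.
Rounding up gives n = 356.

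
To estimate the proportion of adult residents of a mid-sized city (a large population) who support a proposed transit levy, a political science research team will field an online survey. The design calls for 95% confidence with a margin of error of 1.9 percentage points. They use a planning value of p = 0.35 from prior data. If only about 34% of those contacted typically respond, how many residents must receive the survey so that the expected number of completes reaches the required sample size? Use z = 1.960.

Completed interviews needed: n₀ = 1.960² × 0.2275 / 0.019² ≈ 2420.95 → 2421.
At a 34% response rate, contacts needed = 2421 / 0.34 ≈ 7120.59 → 7121.

7121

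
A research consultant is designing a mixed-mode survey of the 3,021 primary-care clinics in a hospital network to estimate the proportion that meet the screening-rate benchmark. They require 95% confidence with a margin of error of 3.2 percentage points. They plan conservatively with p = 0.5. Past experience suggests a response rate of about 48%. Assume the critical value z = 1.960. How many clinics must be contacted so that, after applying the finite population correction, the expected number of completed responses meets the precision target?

1492

Completed interviews needed (unadjusted): n₀ = 1.960² × 0.2500 / 0.032² ≈ 937.89 → 938.
FPC for N = 3,021: n = 938 / (1 + 937/3021) = 938 / 1.3102 ≈ 715.94 → 716.
At a 48% response rate, contacts needed = 716 / 0.48 ≈ 1491.67 → 1492.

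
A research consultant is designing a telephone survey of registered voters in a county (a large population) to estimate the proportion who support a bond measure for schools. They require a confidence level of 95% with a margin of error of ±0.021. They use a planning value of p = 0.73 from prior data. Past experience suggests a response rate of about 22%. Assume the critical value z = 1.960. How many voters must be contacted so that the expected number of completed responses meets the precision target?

Completed interviews needed: n₀ = 1.960² × 0.1971 / 0.021² ≈ 1716.96 → 1717.
At a 22% response rate, contacts needed = 1717 / 0.22 ≈ 7804.55 → 7805.

7805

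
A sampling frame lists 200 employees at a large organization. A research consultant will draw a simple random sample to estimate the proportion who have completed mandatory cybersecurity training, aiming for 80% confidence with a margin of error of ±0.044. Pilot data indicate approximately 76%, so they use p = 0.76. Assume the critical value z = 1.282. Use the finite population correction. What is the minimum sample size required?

Unadjusted: n₀ = 1.282² × 0.76 × 0.24 / 0.044² ≈ 154.84, so n₀ = 155.
Finite population correction with N = 200: n = n₀ / (1 + (n₀−1)/N) = 155 / (1 + 154/200) = 155 / 1.7700 ≈ 87.57.
Rounding up, n = 88.

88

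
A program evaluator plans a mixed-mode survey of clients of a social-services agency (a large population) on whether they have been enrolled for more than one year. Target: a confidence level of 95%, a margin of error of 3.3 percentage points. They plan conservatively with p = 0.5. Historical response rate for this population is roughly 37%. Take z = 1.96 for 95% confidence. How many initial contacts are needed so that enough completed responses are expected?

2384

Completed interviews needed: n₀ = 1.96² × 0.2500 / 0.033² ≈ 881.91 → 882.
At a 37% response rate, contacts needed = 882 / 0.37 ≈ 2383.78 → 2384.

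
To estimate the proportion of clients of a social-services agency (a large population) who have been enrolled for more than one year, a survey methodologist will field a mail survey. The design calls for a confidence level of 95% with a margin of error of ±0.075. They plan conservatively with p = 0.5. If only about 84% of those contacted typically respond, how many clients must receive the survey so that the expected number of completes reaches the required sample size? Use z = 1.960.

Completed interviews needed: n₀ = 1.960² × 0.2500 / 0.075² ≈ 170.74 → 171.
At an 84% response rate, contacts needed = 171 / 0.84 ≈ 203.57 → 204.

204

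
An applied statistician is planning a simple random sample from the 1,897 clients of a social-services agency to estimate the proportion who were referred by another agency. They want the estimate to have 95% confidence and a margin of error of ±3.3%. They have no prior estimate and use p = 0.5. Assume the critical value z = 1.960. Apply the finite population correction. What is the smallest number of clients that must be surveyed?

Unadjusted: n₀ = 1.960² × 0.50 × 0.50 / 0.033² ≈ 881.91, so n₀ = 882.
Finite population correction with N = 1,897: n = n₀ / (1 + (n₀−1)/N) = 882 / (1 + 881/1897) = 882 / 1.4644 ≈ 602.29.
Rounding up, n = 603.

603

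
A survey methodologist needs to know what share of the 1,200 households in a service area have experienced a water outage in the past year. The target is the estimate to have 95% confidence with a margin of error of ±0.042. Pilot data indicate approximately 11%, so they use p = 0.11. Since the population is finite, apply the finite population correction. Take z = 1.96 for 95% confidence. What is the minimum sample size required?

Unadjusted: n₀ = 1.96² × 0.11 × 0.89 / 0.042² ≈ 213.20, so n₀ = 214.
Finite population correction with N = 1,200: n = n₀ / (1 + (n₀−1)/N) = 214 / (1 + 213/1200) = 214 / 1.1775 ≈ 181.74.
Rounding up, n = 182.

182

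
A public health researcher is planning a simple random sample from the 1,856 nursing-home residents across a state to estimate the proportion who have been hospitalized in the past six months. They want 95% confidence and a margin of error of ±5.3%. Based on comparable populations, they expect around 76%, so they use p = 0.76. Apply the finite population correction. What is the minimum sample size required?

For 95% confidence, z = 1.960.
Unadjusted: n₀ = 1.960² × 0.76 × 0.24 / 0.053² ≈ 249.45, so n₀ = 250.
Finite population correction with N = 1,856: n = n₀ / (1 + (n₀−1)/N) = 250 / (1 + 249/1856) = 250 / 1.1342 ≈ 220.43.
Rounding up, n = 221.

221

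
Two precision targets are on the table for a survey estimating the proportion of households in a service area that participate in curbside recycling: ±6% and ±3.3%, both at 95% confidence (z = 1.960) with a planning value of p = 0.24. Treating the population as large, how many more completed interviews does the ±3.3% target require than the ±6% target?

449

At ±6%: n = 1.960² × 0.1824 / 0.060² ≈ 194.64 → 195.
At ±3.3%: n = 1.960² × 0.1824 / 0.033² ≈ 643.44 → 644.
Additional respondents: 644 − 195 = 449.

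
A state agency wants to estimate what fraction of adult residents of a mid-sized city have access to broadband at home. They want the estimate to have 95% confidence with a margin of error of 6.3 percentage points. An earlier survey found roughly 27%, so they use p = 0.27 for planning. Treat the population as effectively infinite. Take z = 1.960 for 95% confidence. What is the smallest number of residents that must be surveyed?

191

With p = 0.27, p(1−p) = 0.1971.
n = z²·p(1−p)/E² = 1.960² × 0.1971 / 0.063² = 3.8416 × 0.1971 / 0.003969 ≈ 190.77.
Rounding up gives n = 191.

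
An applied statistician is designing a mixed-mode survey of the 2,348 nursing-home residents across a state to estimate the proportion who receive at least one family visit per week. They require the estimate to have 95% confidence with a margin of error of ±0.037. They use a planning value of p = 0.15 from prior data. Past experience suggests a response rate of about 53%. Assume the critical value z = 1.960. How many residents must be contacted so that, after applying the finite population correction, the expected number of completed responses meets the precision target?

587

Completed interviews needed (unadjusted): n₀ = 1.960² × 0.1275 / 0.037² ≈ 357.78 → 358.
FPC for N = 2,348: n = 358 / (1 + 357/2348) = 358 / 1.1520 ≈ 310.75 → 311.
At a 53% response rate, contacts needed = 311 / 0.53 ≈ 586.79 → 587.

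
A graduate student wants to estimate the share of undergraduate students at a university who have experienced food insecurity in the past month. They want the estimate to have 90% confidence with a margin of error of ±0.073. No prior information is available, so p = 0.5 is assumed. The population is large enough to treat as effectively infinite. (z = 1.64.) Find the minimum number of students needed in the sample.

With p = 0.5, p(1−p) = 0.25.
n = z²·p(1−p)/E² = 1.64² × 0.2500 / 0.073² = 2.6896 × 0.2500 / 0.005329 ≈ 126.18.
Rounding up gives n = 127.

127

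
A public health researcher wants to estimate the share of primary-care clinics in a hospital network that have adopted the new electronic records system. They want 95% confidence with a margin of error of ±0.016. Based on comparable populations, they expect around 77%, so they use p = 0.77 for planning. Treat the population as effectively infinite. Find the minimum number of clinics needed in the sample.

For 95% confidence, z = 1.960.
With p = 0.77, p(1−p) = 0.1771.
n = z²·p(1−p)/E² = 1.960² × 0.1771 / 0.016² = 3.8416 × 0.1771 / 0.000256 ≈ 2657.61.
Rounding up gives n = 2658.

2658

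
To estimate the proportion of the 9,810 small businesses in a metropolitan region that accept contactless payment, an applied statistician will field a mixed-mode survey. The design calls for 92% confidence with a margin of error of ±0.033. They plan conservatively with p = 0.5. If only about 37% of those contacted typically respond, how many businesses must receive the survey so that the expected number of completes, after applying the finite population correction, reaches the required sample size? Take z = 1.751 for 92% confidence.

Completed interviews needed (unadjusted): n₀ = 1.751² × 0.2500 / 0.033² ≈ 703.86 → 704.
FPC for N = 9,810: n = 704 / (1 + 703/9810) = 704 / 1.0717 ≈ 656.92 → 657.
At a 37% response rate, contacts needed = 657 / 0.37 ≈ 1775.68 → 1776.

1776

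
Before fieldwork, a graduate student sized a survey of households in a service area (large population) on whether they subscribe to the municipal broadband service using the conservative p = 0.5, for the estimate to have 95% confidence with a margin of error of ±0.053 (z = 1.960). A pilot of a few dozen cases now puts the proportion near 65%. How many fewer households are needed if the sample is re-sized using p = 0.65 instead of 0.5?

30

Conservative (p = 0.5): n = 1.960² × 0.25 / 0.053² ≈ 341.90 → 342.
Using p = 0.65: p(1−p) = 0.2275, so n = 1.960² × 0.2275 / 0.053² ≈ 311.13 → 312.
Reduction: 342 − 312 = 30.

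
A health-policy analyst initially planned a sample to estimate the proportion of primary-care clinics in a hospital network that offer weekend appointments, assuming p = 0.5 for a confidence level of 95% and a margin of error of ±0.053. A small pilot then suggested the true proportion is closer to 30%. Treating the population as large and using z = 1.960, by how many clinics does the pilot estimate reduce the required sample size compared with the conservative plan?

54

Conservative (p = 0.5): n = 1.960² × 0.25 / 0.053² ≈ 341.90 → 342.
Using p = 0.30: p(1−p) = 0.2100, so n = 1.960² × 0.2100 / 0.053² ≈ 287.20 → 288.
Reduction: 342 − 288 = 54.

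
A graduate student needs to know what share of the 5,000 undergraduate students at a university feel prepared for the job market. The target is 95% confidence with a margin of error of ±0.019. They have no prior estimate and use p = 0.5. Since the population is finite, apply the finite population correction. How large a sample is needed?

1737

For 95% confidence, z = 1.96.
Unadjusted: n₀ = 1.96² × 0.50 × 0.50 / 0.019² ≈ 2660.39, so n₀ = 2661.
Finite population correction with N = 5,000: n = n₀ / (1 + (n₀−1)/N) = 2661 / (1 + 2660/5000) = 2661 / 1.5320 ≈ 1736.95.
Rounding up, n = 1737.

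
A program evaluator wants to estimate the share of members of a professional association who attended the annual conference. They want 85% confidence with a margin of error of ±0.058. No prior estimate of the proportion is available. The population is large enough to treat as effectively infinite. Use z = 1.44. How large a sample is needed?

155

With no prior estimate, use p = 0.5, giving p(1−p) = 0.25.
n = z²·p(1−p)/E² = 1.44² × 0.2500 / 0.058² = 2.0736 × 0.2500 / 0.003364 ≈ 154.10.
Rounding up gives n = 155.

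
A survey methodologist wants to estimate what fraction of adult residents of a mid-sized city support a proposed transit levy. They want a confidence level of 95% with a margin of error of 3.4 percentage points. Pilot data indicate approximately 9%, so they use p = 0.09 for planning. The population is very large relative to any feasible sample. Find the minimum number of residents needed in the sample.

For 95% confidence, z = 1.960.
With p = 0.09, p(1−p) = 0.0819.
n = z²·p(1−p)/E² = 1.960² × 0.0819 / 0.034² = 3.8416 × 0.0819 / 0.001156 ≈ 272.17.
Rounding up gives n = 273.

273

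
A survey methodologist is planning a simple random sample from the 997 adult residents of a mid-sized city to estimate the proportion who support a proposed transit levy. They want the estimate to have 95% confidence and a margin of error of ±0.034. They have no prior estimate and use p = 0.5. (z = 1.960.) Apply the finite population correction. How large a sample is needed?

Unadjusted: n₀ = 1.960² × 0.50 × 0.50 / 0.034² ≈ 830.80, so n₀ = 831.
Finite population correction with N = 997: n = n₀ / (1 + (n₀−1)/N) = 831 / (1 + 830/997) = 831 / 1.8325 ≈ 453.48.
Rounding up, n = 454.

454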